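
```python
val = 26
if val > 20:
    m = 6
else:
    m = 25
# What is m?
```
Trace:
  val=26
  val=26, m=6

Final answer: 6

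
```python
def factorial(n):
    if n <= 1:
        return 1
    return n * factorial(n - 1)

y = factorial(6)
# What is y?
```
Call trace:
factorial(n=6)
  factorial(n=5)
    factorial(n=4)
      factorial(n=3)
        factorial(n=2)
          factorial(n=1)
          -> return 1
        -> return 2
      -> return 6
    -> return 24
  -> return 120
-> return 720

Final answer: 720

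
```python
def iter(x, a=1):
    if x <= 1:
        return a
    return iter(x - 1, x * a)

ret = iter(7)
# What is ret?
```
Call trace:
iter(x=7, a=1)
  iter(x=6, a=7)
    iter(x=5, a=42)
      iter(x=4, a=210)
        iter(x=3, a=840)
          iter(x=2, a=2520)
            iter(x=1, a=5040)
            -> return 5040
          -> return 5040
        -> return 5040
      -> return 5040
    -> return 5040
  -> return 5040
-> return 5040

Final answer: 5040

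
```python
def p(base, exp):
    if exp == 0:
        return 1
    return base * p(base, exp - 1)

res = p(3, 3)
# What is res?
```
Call trace:
p(base=3, exp=3)
  p(base=3, exp=2)
    p(base=3, exp=1)
      p(base=3, exp=0)
      -> return 1
    -> return 3
  -> return 9
-> return 27

Final answer: 27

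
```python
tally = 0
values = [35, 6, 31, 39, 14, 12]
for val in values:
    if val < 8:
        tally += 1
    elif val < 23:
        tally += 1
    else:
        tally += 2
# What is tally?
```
Trace:
  tally=0
  tally=2, val=35
  tally=3, val=6
  tally=5, val=31
  tally=7, val=39
  tally=8, val=14
  tally=9, val=12

Final answer: 9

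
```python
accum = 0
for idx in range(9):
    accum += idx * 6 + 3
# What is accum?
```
Trace:
  accum=0
  accum=3, idx=0
  accum=12, idx=1
  accum=27, idx=2
  accum=48, idx=3
  accum=75, idx=4
  accum=108, idx=5
  accum=147, idx=6
  accum=192, idx=7
  accum=243, idx=8

Final answer: 243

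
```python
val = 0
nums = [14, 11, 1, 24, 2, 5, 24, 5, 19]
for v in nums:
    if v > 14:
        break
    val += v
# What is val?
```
Trace:
  val=0
  val=14, v=14
  val=25, v=11
  val=26, v=1
  val=26, v=24

Final answer: 26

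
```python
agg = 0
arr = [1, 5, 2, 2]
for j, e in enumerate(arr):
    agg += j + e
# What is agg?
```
Trace:
  agg=0
  agg=1, j=0, e=1
  agg=7, j=1, e=5
  agg=11, j=2, e=2
  agg=16, j=3, e=2

Final answer: 16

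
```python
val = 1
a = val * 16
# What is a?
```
Trace:
  val=1
  val=1, a=16

Final answer: 16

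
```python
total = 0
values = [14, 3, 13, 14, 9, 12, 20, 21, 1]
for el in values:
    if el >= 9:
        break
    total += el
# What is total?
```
Trace:
  total=0
  total=0, el=14

Final answer: 0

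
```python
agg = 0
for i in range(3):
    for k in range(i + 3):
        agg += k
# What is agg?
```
Trace:
  agg=0
  agg=0, i=0, k=0
  agg=1, i=0, k=1
  agg=3, i=0, k=2
  agg=3, i=1, k=0
  agg=4, i=1, k=1
  agg=6, i=1, k=2
  agg=9, i=1, k=3
  agg=9, i=2, k=0
  agg=10, i=2, k=1
  agg=12, i=2, k=2
  agg=15, i=2, k=3
  agg=19, i=2, k=4

Final answer: 19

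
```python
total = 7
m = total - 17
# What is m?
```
Trace:
  total=7
  total=7, m=-10

Final answer: -10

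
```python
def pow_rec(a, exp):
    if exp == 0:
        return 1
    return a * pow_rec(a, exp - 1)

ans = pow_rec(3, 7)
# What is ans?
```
Call trace:
pow_rec(a=3, exp=7)
  pow_rec(a=3, exp=6)
    pow_rec(a=3, exp=5)
      pow_rec(a=3, exp=4)
        pow_rec(a=3, exp=3)
          pow_rec(a=3, exp=2)
            pow_rec(a=3, exp=1)
              pow_rec(a=3, exp=0)
              -> return 1
            -> return 3
          -> return 9
        -> return 27
      -> return 81
    -> return 243
  -> return 729
-> return 2187

Final answer: 2187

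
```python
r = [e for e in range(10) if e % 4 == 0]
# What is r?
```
Trace:
  e=0
  e=1
  e=2
  e=3
  e=4
  e=5
  e=6
  e=7
  e=8
  e=9
  r=[0, 4, 8]

Final answer: [0, 4, 8]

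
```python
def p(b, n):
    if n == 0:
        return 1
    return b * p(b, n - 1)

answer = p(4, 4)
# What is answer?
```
Call trace:
p(b=4, n=4)
  p(b=4, n=3)
    p(b=4, n=2)
      p(b=4, n=1)
        p(b=4, n=0)
        -> return 1
      -> return 4
    -> return 16
  -> return 64
-> return 256

Final answer: 256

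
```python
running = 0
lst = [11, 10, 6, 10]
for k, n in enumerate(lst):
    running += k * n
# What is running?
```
Trace:
  running=0
  running=0, k=0, n=11
  running=10, k=1, n=10
  running=22, k=2, n=6
  running=52, k=3, n=10

Final answer: 52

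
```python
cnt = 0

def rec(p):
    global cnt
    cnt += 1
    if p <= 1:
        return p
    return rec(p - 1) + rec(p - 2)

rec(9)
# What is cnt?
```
Call trace (a repeated sub-call is expanded the first time; later identical calls just restate its return value):
rec(p=9)
  rec(p=8)
    rec(p=7)
      rec(p=6)
        rec(p=5)
          rec(p=4)
            rec(p=3)
              rec(p=2)
                rec(p=1)
                -> return 1
                rec(p=0)
                -> return 0
              -> return 1
              rec(p=1)
              -> return 1
            -> return 2
            rec(p=2) -> return 1  (same call as traced above)
          -> return 3
          rec(p=3) -> return 2  (same call as traced above)
        -> return 5
        rec(p=4) -> return 3  (same call as traced above)
      -> return 8
      rec(p=5) -> return 5  (same call as traced above)
    -> return 13
    rec(p=6) -> return 8  (same call as traced above)
  -> return 21
  rec(p=7) -> return 13  (same call as traced above)
-> return 34

cnt is incremented once per call, so count the calls in each subtree. Let C(p) = number of calls made by rec(p).
C(0) = C(1) = 1 (base case, no recursion); C(p) = 1 + C(p - 1) + C(p - 2) otherwise.
C(2) = 1 + C(1) + C(0) = 1 + 1 + 1 = 3
C(3) = 1 + C(2) + C(1) = 1 + 3 + 1 = 5
C(4) = 1 + C(3) + C(2) = 1 + 5 + 3 = 9
C(5) = 1 + C(4) + C(3) = 1 + 9 + 5 = 15
C(6) = 1 + C(5) + C(4) = 1 + 15 + 9 = 25
C(7) = 1 + C(6) + C(5) = 1 + 25 + 15 = 41
C(8) = 1 + C(7) + C(6) = 1 + 41 + 25 = 67
C(9) = 1 + C(8) + C(7) = 1 + 67 + 41 = 109
cnt = C(9) = 109

Final answer: 109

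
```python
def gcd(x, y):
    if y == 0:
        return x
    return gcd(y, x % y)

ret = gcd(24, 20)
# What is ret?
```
Call trace:
gcd(x=24, y=20)
  gcd(x=20, y=4)
    gcd(x=4, y=0)
    -> return 4
  -> return 4
-> return 4

Final answer: 4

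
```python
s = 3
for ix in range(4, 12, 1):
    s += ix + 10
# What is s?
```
Trace:
  s=3
  s=17, ix=4
  s=32, ix=5
  s=48, ix=6
  s=65, ix=7
  s=83, ix=8
  s=102, ix=9
  s=122, ix=10
  s=143, ix=11

Final answer: 143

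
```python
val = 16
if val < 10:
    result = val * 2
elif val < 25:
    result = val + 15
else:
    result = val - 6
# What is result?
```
Trace:
  val=16
  val=16, result=31

Final answer: 31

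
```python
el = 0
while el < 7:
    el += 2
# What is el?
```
Trace:
  el=0
  el=2
  el=4
  el=6
  el=8

Final answer: 8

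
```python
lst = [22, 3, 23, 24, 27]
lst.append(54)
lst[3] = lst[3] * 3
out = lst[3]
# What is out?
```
Trace:
  lst=[22, 3, 23, 24, 27]
  lst=[22, 3, 23, 24, 27, 54]
  lst=[22, 3, 23, 72, 27, 54]
  lst=[22, 3, 23, 72, 27, 54], out=72

Final answer: 72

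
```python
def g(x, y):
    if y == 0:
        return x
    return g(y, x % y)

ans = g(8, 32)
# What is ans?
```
Call trace:
g(x=8, y=32)
  g(x=32, y=8)
    g(x=8, y=0)
    -> return 8
  -> return 8
-> return 8

Final answer: 8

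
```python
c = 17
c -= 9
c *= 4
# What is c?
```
Trace:
  c=17
  c=8
  c=32

Final answer: 32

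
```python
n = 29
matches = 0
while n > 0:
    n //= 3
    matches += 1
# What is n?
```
Trace:
  n=29
  n=29, matches=0
  n=9, matches=1
  n=3, matches=2
  n=1, matches=3
  n=0, matches=4

Final answer: 0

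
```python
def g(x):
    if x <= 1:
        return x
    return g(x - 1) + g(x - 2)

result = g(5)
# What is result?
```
Call trace (a repeated sub-call is expanded the first time; later identical calls just restate its return value):
g(x=5)
  g(x=4)
    g(x=3)
      g(x=2)
        g(x=1)
        -> return 1
        g(x=0)
        -> return 0
      -> return 1
      g(x=1)
      -> return 1
    -> return 2
    g(x=2) -> return 1  (same call as traced above)
  -> return 3
  g(x=3) -> return 2  (same call as traced above)
-> return 5

Final answer: 5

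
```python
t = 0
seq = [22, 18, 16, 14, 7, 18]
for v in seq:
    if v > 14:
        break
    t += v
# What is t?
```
Trace:
  t=0
  t=0, v=22

Final answer: 0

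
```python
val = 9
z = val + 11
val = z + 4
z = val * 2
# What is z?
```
Trace:
  val=9
  val=9, z=20
  val=24, z=20
  val=24, z=48

Final answer: 48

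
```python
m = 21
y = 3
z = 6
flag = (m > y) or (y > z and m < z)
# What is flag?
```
Trace:
  m=21
  m=21, y=3
  m=21, y=3, z=6
  m=21, y=3, z=6, flag=True

Final answer: True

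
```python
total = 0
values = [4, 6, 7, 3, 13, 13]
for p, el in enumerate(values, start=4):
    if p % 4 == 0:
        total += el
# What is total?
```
Trace:
  total=0
  total=4, p=4, el=4
  total=4, p=5, el=6
  total=4, p=6, el=7
  total=4, p=7, el=3
  total=17, p=8, el=13
  total=17, p=9, el=13

Final answer: 17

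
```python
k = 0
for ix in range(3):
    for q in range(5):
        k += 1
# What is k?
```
Trace:
  k=0
  k=1, ix=0, q=0
  k=2, ix=0, q=1
  k=3, ix=0, q=2
  k=4, ix=0, q=3
  k=5, ix=0, q=4
  k=6, ix=1, q=0
  k=7, ix=1, q=1
  k=8, ix=1, q=2
  k=9, ix=1, q=3
  k=10, ix=1, q=4
  k=11, ix=2, q=0
  k=12, ix=2, q=1
  k=13, ix=2, q=2
  k=14, ix=2, q=3
  k=15, ix=2, q=4

Final answer: 15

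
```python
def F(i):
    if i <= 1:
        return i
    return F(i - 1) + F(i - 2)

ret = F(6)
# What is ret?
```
Call trace (a repeated sub-call is expanded the first time; later identical calls just restate its return value):
F(i=6)
  F(i=5)
    F(i=4)
      F(i=3)
        F(i=2)
          F(i=1)
          -> return 1
          F(i=0)
          -> return 0
        -> return 1
        F(i=1)
        -> return 1
      -> return 2
      F(i=2) -> return 1  (same call as traced above)
    -> return 3
    F(i=3) -> return 2  (same call as traced above)
  -> return 5
  F(i=4) -> return 3  (same call as traced above)
-> return 8

Final answer: 8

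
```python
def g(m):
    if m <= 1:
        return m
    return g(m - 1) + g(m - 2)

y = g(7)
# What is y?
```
Call trace (a repeated sub-call is expanded the first time; later identical calls just restate its return value):
g(m=7)
  g(m=6)
    g(m=5)
      g(m=4)
        g(m=3)
          g(m=2)
            g(m=1)
            -> return 1
            g(m=0)
            -> return 0
          -> return 1
          g(m=1)
          -> return 1
        -> return 2
        g(m=2) -> return 1  (same call as traced above)
      -> return 3
      g(m=3) -> return 2  (same call as traced above)
    -> return 5
    g(m=4) -> return 3  (same call as traced above)
  -> return 8
  g(m=5) -> return 5  (same call as traced above)
-> return 13

Final answer: 13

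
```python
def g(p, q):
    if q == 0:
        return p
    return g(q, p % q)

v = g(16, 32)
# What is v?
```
Call trace:
g(p=16, q=32)
  g(p=32, q=16)
    g(p=16, q=0)
    -> return 16
  -> return 16
-> return 16

Final answer: 16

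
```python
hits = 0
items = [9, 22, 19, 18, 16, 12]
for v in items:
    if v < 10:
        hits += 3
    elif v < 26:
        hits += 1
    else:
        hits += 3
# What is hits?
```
Trace:
  hits=0
  hits=3, v=9
  hits=4, v=22
  hits=5, v=19
  hits=6, v=18
  hits=7, v=16
  hits=8, v=12

Final answer: 8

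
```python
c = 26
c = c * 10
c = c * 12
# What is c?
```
Trace:
  c=26
  c=260
  c=3120

Final answer: 3120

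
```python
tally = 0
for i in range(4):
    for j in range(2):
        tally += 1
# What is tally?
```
Trace:
  tally=0
  tally=1, i=0, j=0
  tally=2, i=0, j=1
  tally=3, i=1, j=0
  tally=4, i=1, j=1
  tally=5, i=2, j=0
  tally=6, i=2, j=1
  tally=7, i=3, j=0
  tally=8, i=3, j=1

Final answer: 8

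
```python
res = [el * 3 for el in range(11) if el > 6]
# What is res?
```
Trace:
  el=0
  el=1
  el=2
  el=3
  el=4
  el=5
  el=6
  el=7
  el=8
  el=9
  el=10
  res=[21, 24, 27, 30]

Final answer: [21, 24, 27, 30]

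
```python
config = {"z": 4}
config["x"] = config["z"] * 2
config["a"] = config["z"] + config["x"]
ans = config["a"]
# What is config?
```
Trace:
  config={'z': 4}
  config={'z': 4, 'x': 8}
  config={'z': 4, 'x': 8, 'a': 12}
  config={'z': 4, 'x': 8, 'a': 12}, ans=12

Final answer: {'z': 4, 'x': 8, 'a': 12}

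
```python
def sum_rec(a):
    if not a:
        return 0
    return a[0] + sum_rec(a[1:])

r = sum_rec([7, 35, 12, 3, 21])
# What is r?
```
Call trace:
sum_rec(a=[7, 35, 12, 3, 21])
  sum_rec(a=[35, 12, 3, 21])
    sum_rec(a=[12, 3, 21])
      sum_rec(a=[3, 21])
        sum_rec(a=[21])
          sum_rec(a=[])
          -> return 0
        -> return 21
      -> return 24
    -> return 36
  -> return 71
-> return 78

Final answer: 78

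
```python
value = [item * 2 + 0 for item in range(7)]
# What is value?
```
Trace:
  item=0
  item=1
  item=2
  item=3
  item=4
  item=5
  item=6
  value=[0, 2, 4, 6, 8, 10, 12]

Final answer: [0, 2, 4, 6, 8, 10, 12]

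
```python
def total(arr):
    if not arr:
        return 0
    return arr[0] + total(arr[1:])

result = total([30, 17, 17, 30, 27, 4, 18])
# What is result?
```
Call trace:
total(arr=[30, 17, 17, 30, 27, 4, 18])
  total(arr=[17, 17, 30, 27, 4, 18])
    total(arr=[17, 30, 27, 4, 18])
      total(arr=[30, 27, 4, 18])
        total(arr=[27, 4, 18])
          total(arr=[4, 18])
            total(arr=[18])
              total(arr=[])
              -> return 0
            -> return 18
          -> return 22
        -> return 49
      -> return 79
    -> return 96
  -> return 113
-> return 143

Final answer: 143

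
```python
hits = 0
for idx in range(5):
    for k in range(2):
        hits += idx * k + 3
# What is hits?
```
Trace:
  hits=0
  hits=3, idx=0, k=0
  hits=6, idx=0, k=1
  hits=9, idx=1, k=0
  hits=13, idx=1, k=1
  hits=16, idx=2, k=0
  hits=21, idx=2, k=1
  hits=24, idx=3, k=0
  hits=30, idx=3, k=1
  hits=33, idx=4, k=0
  hits=40, idx=4, k=1

Final answer: 40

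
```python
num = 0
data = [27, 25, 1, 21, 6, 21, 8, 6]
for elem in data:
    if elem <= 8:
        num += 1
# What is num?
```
Trace:
  num=0
  num=0, elem=27
  num=0, elem=25
  num=1, elem=1
  num=1, elem=21
  num=2, elem=6
  num=2, elem=21
  num=3, elem=8
  num=4, elem=6

Final answer: 4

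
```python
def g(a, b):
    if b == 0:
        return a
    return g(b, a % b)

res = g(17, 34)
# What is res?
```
Call trace:
g(a=17, b=34)
  g(a=34, b=17)
    g(a=17, b=0)
    -> return 17
  -> return 17
-> return 17

Final answer: 17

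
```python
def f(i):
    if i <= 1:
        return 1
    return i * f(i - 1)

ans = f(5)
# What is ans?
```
Call trace:
f(i=5)
  f(i=4)
    f(i=3)
      f(i=2)
        f(i=1)
        -> return 1
      -> return 2
    -> return 6
  -> return 24
-> return 120

Final answer: 120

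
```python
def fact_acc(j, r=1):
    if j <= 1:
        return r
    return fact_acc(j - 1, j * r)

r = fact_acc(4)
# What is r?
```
Call trace:
fact_acc(j=4, r=1)
  fact_acc(j=3, r=4)
    fact_acc(j=2, r=12)
      fact_acc(j=1, r=24)
      -> return 24
    -> return 24
  -> return 24
-> return 24

Final answer: 24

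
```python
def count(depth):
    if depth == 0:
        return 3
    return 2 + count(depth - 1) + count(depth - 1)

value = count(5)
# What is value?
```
Call trace (a repeated sub-call is expanded the first time; later identical calls just restate its return value):
count(depth=5)
  count(depth=4)
    count(depth=3)
      count(depth=2)
        count(depth=1)
          count(depth=0)
          -> return 3
          count(depth=0)
          -> return 3
        -> return 8
        count(depth=1) -> return 8  (same call as traced above)
      -> return 18
      count(depth=2) -> return 18  (same call as traced above)
    -> return 38
    count(depth=3) -> return 38  (same call as traced above)
  -> return 78
  count(depth=4) -> return 78  (same call as traced above)
-> return 158

Final answer: 158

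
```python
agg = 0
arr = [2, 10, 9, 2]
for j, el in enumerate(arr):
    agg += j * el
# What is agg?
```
Trace:
  agg=0
  agg=0, j=0, el=2
  agg=10, j=1, el=10
  agg=28, j=2, el=9
  agg=34, j=3, el=2

Final answer: 34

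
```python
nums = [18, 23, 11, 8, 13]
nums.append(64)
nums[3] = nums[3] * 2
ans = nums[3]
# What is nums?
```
Trace:
  nums=[18, 23, 11, 8, 13]
  nums=[18, 23, 11, 8, 13, 64]
  nums=[18, 23, 11, 16, 13, 64]
  nums=[18, 23, 11, 16, 13, 64], ans=16

Final answer: [18, 23, 11, 16, 13, 64]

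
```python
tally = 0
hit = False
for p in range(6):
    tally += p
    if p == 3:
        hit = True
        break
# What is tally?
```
Trace:
  tally=0
  tally=0, hit=False
  tally=0, hit=False, p=0
  tally=1, hit=False, p=1
  tally=3, hit=False, p=2
  tally=6, hit=True, p=3

Final answer: 6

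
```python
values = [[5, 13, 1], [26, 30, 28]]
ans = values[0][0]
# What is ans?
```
Trace:
  values=[[5, 13, 1], [26, 30, 28]]
  values=[[5, 13, 1], [26, 30, 28]], ans=5

Final answer: 5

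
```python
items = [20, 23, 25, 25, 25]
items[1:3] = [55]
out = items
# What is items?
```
Trace:
  items=[20, 23, 25, 25, 25]
  items=[20, 55, 25, 25]
  items=[20, 55, 25, 25], out=[20, 55, 25, 25]

Final answer: [20, 55, 25, 25]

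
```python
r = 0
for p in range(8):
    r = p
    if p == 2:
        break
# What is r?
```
Trace:
  r=0
  r=0, p=0
  r=1, p=1
  r=2, p=2

Final answer: 2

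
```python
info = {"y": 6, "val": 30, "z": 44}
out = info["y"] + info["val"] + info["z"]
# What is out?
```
Trace:
  info={'y': 6, 'val': 30, 'z': 44}
  info={'y': 6, 'val': 30, 'z': 44}, out=80

Final answer: 80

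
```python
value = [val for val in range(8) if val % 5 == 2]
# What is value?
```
Trace:
  val=0
  val=1
  val=2
  val=3
  val=4
  val=5
  val=6
  val=7
  value=[2, 7]

Final answer: [2, 7]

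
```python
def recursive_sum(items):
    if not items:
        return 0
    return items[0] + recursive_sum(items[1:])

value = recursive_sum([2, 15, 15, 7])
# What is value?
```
Call trace:
recursive_sum(items=[2, 15, 15, 7])
  recursive_sum(items=[15, 15, 7])
    recursive_sum(items=[15, 7])
      recursive_sum(items=[7])
        recursive_sum(items=[])
        -> return 0
      -> return 7
    -> return 22
  -> return 37
-> return 39

Final answer: 39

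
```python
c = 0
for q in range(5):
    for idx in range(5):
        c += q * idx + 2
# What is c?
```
Trace:
  c=0
  c=2, q=0, idx=0
  c=4, q=0, idx=1
  c=6, q=0, idx=2
  c=8, q=0, idx=3
  c=10, q=0, idx=4
  c=12, q=1, idx=0
  c=15, q=1, idx=1
  c=19, q=1, idx=2
  c=24, q=1, idx=3
  c=30, q=1, idx=4
  c=32, q=2, idx=0
  c=36, q=2, idx=1
  c=42, q=2, idx=2
  c=50, q=2, idx=3
  c=60, q=2, idx=4
  c=62, q=3, idx=0
  c=67, q=3, idx=1
  c=75, q=3, idx=2
  c=86, q=3, idx=3
  c=100, q=3, idx=4
  c=102, q=4, idx=0
  c=108, q=4, idx=1
  c=118, q=4, idx=2
  c=132, q=4, idx=3
  c=150, q=4, idx=4

Final answer: 150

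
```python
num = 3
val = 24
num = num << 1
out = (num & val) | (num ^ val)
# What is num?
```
Trace:
  num=3
  num=3, val=24
  num=6, val=24
  num=6, val=24, out=30

Final answer: 6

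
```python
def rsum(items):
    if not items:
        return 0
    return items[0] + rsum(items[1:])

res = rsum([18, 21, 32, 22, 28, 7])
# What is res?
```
Call trace:
rsum(items=[18, 21, 32, 22, 28, 7])
  rsum(items=[21, 32, 22, 28, 7])
    rsum(items=[32, 22, 28, 7])
      rsum(items=[22, 28, 7])
        rsum(items=[28, 7])
          rsum(items=[7])
            rsum(items=[])
            -> return 0
          -> return 7
        -> return 35
      -> return 57
    -> return 89
  -> return 110
-> return 128

Final answer: 128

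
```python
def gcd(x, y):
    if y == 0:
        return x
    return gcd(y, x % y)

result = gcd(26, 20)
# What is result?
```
Call trace:
gcd(x=26, y=20)
  gcd(x=20, y=6)
    gcd(x=6, y=2)
      gcd(x=2, y=0)
      -> return 2
    -> return 2
  -> return 2
-> return 2

Final answer: 2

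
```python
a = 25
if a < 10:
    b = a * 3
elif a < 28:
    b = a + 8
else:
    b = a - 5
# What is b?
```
Trace:
  a=25
  a=25, b=33

Final answer: 33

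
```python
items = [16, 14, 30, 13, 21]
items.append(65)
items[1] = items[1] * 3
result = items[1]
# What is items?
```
Trace:
  items=[16, 14, 30, 13, 21]
  items=[16, 14, 30, 13, 21, 65]
  items=[16, 42, 30, 13, 21, 65]
  items=[16, 42, 30, 13, 21, 65], result=42

Final answer: [16, 42, 30, 13, 21, 65]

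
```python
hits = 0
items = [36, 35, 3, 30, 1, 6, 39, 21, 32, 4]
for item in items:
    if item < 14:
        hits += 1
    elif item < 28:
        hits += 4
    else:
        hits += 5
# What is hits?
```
Trace:
  hits=0
  hits=5, item=36
  hits=10, item=35
  hits=11, item=3
  hits=16, item=30
  hits=17, item=1
  hits=18, item=6
  hits=23, item=39
  hits=27, item=21
  hits=32, item=32
  hits=33, item=4

Final answer: 33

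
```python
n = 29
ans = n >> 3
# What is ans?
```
Trace:
  n=29
  n=29, ans=3

Final answer: 3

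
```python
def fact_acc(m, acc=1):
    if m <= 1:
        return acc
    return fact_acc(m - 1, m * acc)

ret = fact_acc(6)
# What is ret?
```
Call trace:
fact_acc(m=6, acc=1)
  fact_acc(m=5, acc=6)
    fact_acc(m=4, acc=30)
      fact_acc(m=3, acc=120)
        fact_acc(m=2, acc=360)
          fact_acc(m=1, acc=720)
          -> return 720
        -> return 720
      -> return 720
    -> return 720
  -> return 720
-> return 720

Final answer: 720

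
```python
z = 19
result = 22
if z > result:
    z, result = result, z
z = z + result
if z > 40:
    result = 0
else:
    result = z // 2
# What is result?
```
Trace:
  z=19
  z=19, result=22
  z=19, result=22
  z=41, result=22
  z=41, result=0

Final answer: 0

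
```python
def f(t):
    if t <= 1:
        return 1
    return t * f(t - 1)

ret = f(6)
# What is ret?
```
Call trace:
f(t=6)
  f(t=5)
    f(t=4)
      f(t=3)
        f(t=2)
          f(t=1)
          -> return 1
        -> return 2
      -> return 6
    -> return 24
  -> return 120
-> return 720

Final answer: 720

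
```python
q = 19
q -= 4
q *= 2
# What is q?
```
Trace:
  q=19
  q=15
  q=30

Final answer: 30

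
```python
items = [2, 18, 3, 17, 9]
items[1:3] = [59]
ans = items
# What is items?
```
Trace:
  items=[2, 18, 3, 17, 9]
  items=[2, 59, 17, 9]
  items=[2, 59, 17, 9], ans=[2, 59, 17, 9]

Final answer: [2, 59, 17, 9]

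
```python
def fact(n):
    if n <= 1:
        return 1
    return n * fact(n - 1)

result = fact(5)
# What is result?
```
Call trace:
fact(n=5)
  fact(n=4)
    fact(n=3)
      fact(n=2)
        fact(n=1)
        -> return 1
      -> return 2
    -> return 6
  -> return 24
-> return 120

Final answer: 120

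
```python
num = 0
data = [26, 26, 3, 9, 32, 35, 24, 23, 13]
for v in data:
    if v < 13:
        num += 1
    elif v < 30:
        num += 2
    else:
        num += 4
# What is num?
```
Trace:
  num=0
  num=2, v=26
  num=4, v=26
  num=5, v=3
  num=6, v=9
  num=10, v=32
  num=14, v=35
  num=16, v=24
  num=18, v=23
  num=20, v=13

Final answer: 20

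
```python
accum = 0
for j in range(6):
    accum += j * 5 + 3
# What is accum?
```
Trace:
  accum=0
  accum=3, j=0
  accum=11, j=1
  accum=24, j=2
  accum=42, j=3
  accum=65, j=4
  accum=93, j=5

Final answer: 93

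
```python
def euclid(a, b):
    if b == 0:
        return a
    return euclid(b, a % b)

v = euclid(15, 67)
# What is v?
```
Call trace:
euclid(a=15, b=67)
  euclid(a=67, b=15)
    euclid(a=15, b=7)
      euclid(a=7, b=1)
        euclid(a=1, b=0)
        -> return 1
      -> return 1
    -> return 1
  -> return 1
-> return 1

Final answer: 1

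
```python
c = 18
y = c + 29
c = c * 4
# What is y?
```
Trace:
  c=18
  c=18, y=47
  c=72, y=47

Final answer: 47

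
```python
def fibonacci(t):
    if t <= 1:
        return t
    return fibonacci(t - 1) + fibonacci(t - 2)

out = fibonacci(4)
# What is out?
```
Call trace (a repeated sub-call is expanded the first time; later identical calls just restate its return value):
fibonacci(t=4)
  fibonacci(t=3)
    fibonacci(t=2)
      fibonacci(t=1)
      -> return 1
      fibonacci(t=0)
      -> return 0
    -> return 1
    fibonacci(t=1)
    -> return 1
  -> return 2
  fibonacci(t=2) -> return 1  (same call as traced above)
-> return 3

Final answer: 3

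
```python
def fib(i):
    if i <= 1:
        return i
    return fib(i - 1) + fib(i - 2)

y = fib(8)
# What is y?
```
Call trace (a repeated sub-call is expanded the first time; later identical calls just restate its return value):
fib(i=8)
  fib(i=7)
    fib(i=6)
      fib(i=5)
        fib(i=4)
          fib(i=3)
            fib(i=2)
              fib(i=1)
              -> return 1
              fib(i=0)
              -> return 0
            -> return 1
            fib(i=1)
            -> return 1
          -> return 2
          fib(i=2) -> return 1  (same call as traced above)
        -> return 3
        fib(i=3) -> return 2  (same call as traced above)
      -> return 5
      fib(i=4) -> return 3  (same call as traced above)
    -> return 8
    fib(i=5) -> return 5  (same call as traced above)
  -> return 13
  fib(i=6) -> return 8  (same call as traced above)
-> return 21

Final answer: 21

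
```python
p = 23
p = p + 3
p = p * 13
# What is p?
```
Trace:
  p=23
  p=26
  p=338

Final answer: 338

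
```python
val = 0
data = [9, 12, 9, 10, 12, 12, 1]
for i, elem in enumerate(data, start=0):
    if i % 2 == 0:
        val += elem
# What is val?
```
Trace:
  val=0
  val=9, i=0, elem=9
  val=9, i=1, elem=12
  val=18, i=2, elem=9
  val=18, i=3, elem=10
  val=30, i=4, elem=12
  val=30, i=5, elem=12
  val=31, i=6, elem=1

Final answer: 31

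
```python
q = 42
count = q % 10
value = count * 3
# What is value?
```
Trace:
  q=42
  q=42, count=2
  q=42, count=2, value=6

Final answer: 6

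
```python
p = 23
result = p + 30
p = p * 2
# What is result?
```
Trace:
  p=23
  p=23, result=53
  p=46, result=53

Final answer: 53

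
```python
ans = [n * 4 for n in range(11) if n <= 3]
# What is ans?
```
Trace:
  n=0
  n=1
  n=2
  n=3
  n=4
  n=5
  n=6
  n=7
  n=8
  n=9
  n=10
  ans=[0, 4, 8, 12]

Final answer: [0, 4, 8, 12]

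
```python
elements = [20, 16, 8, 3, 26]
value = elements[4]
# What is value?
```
Trace:
  elements=[20, 16, 8, 3, 26]
  elements=[20, 16, 8, 3, 26], value=26

Final answer: 26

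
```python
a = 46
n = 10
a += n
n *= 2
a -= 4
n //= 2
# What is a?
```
Trace:
  a=46
  a=46, n=10
  a=56, n=10
  a=56, n=20
  a=52, n=20
  a=52, n=10

Final answer: 52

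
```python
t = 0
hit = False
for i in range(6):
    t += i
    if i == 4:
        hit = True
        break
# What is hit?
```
Trace:
  t=0
  t=0, hit=False
  t=0, hit=False, i=0
  t=1, hit=False, i=1
  t=3, hit=False, i=2
  t=6, hit=False, i=3
  t=10, hit=True, i=4

Final answer: True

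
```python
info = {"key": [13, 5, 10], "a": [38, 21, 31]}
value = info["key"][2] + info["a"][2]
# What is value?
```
Trace:
  info={'key': [13, 5, 10], 'a': [38, 21, 31]}
  info={'key': [13, 5, 10], 'a': [38, 21, 31]}, value=41

Final answer: 41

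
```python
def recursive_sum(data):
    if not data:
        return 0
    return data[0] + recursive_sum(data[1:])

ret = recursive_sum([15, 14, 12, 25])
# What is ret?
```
Call trace:
recursive_sum(data=[15, 14, 12, 25])
  recursive_sum(data=[14, 12, 25])
    recursive_sum(data=[12, 25])
      recursive_sum(data=[25])
        recursive_sum(data=[])
        -> return 0
      -> return 25
    -> return 37
  -> return 51
-> return 66

Final answer: 66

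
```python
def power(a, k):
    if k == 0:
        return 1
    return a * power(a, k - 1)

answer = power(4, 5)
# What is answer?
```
Call trace:
power(a=4, k=5)
  power(a=4, k=4)
    power(a=4, k=3)
      power(a=4, k=2)
        power(a=4, k=1)
          power(a=4, k=0)
          -> return 1
        -> return 4
      -> return 16
    -> return 64
  -> return 256
-> return 1024

Final answer: 1024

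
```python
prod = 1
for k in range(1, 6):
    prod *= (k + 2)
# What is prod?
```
Trace:
  prod=1
  prod=3, k=1
  prod=12, k=2
  prod=60, k=3
  prod=360, k=4
  prod=2520, k=5

Final answer: 2520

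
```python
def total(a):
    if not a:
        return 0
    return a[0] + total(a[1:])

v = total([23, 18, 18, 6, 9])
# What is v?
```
Call trace:
total(a=[23, 18, 18, 6, 9])
  total(a=[18, 18, 6, 9])
    total(a=[18, 6, 9])
      total(a=[6, 9])
        total(a=[9])
          total(a=[])
          -> return 0
        -> return 9
      -> return 15
    -> return 33
  -> return 51
-> return 74

Final answer: 74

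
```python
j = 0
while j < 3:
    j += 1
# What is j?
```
Trace:
  j=0
  j=1
  j=2
  j=3

Final answer: 3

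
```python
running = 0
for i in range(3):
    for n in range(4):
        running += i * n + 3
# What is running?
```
Trace:
  running=0
  running=3, i=0, n=0
  running=6, i=0, n=1
  running=9, i=0, n=2
  running=12, i=0, n=3
  running=15, i=1, n=0
  running=19, i=1, n=1
  running=24, i=1, n=2
  running=30, i=1, n=3
  running=33, i=2, n=0
  running=38, i=2, n=1
  running=45, i=2, n=2
  running=54, i=2, n=3

Final answer: 54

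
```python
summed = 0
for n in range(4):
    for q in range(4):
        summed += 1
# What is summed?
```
Trace:
  summed=0
  summed=1, n=0, q=0
  summed=2, n=0, q=1
  summed=3, n=0, q=2
  summed=4, n=0, q=3
  summed=5, n=1, q=0
  summed=6, n=1, q=1
  summed=7, n=1, q=2
  summed=8, n=1, q=3
  summed=9, n=2, q=0
  summed=10, n=2, q=1
  summed=11, n=2, q=2
  summed=12, n=2, q=3
  summed=13, n=3, q=0
  summed=14, n=3, q=1
  summed=15, n=3, q=2
  summed=16, n=3, q=3

Final answer: 16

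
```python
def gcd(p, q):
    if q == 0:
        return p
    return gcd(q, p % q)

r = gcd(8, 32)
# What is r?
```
Call trace:
gcd(p=8, q=32)
  gcd(p=32, q=8)
    gcd(p=8, q=0)
    -> return 8
  -> return 8
-> return 8

Final answer: 8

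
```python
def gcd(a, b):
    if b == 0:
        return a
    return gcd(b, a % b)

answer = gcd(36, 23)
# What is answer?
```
Call trace:
gcd(a=36, b=23)
  gcd(a=23, b=13)
    gcd(a=13, b=10)
      gcd(a=10, b=3)
        gcd(a=3, b=1)
          gcd(a=1, b=0)
          -> return 1
        -> return 1
      -> return 1
    -> return 1
  -> return 1
-> return 1

Final answer: 1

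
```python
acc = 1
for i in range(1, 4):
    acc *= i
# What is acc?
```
Trace:
  acc=1
  acc=1, i=1
  acc=2, i=2
  acc=6, i=3

Final answer: 6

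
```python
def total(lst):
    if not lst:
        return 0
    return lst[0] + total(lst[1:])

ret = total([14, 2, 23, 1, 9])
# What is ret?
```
Call trace:
total(lst=[14, 2, 23, 1, 9])
  total(lst=[2, 23, 1, 9])
    total(lst=[23, 1, 9])
      total(lst=[1, 9])
        total(lst=[9])
          total(lst=[])
          -> return 0
        -> return 9
      -> return 10
    -> return 33
  -> return 35
-> return 49

Final answer: 49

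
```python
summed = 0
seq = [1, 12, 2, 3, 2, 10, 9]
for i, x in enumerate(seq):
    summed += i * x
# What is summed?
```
Trace:
  summed=0
  summed=0, i=0, x=1
  summed=12, i=1, x=12
  summed=16, i=2, x=2
  summed=25, i=3, x=3
  summed=33, i=4, x=2
  summed=83, i=5, x=10
  summed=137, i=6, x=9

Final answer: 137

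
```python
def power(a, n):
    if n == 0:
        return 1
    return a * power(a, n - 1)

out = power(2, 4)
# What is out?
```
Call trace:
power(a=2, n=4)
  power(a=2, n=3)
    power(a=2, n=2)
      power(a=2, n=1)
        power(a=2, n=0)
        -> return 1
      -> return 2
    -> return 4
  -> return 8
-> return 16

Final answer: 16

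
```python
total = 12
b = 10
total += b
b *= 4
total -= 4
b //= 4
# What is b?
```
Trace:
  total=12
  total=12, b=10
  total=22, b=10
  total=22, b=40
  total=18, b=40
  total=18, b=10

Final answer: 10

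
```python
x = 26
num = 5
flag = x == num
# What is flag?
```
Trace:
  x=26
  x=26, num=5
  x=26, num=5, flag=False

Final answer: False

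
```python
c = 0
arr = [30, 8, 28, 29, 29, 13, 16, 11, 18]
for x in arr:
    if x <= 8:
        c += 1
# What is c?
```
Trace:
  c=0
  c=0, x=30
  c=1, x=8
  c=1, x=28
  c=1, x=29
  c=1, x=29
  c=1, x=13
  c=1, x=16
  c=1, x=11
  c=1, x=18

Final answer: 1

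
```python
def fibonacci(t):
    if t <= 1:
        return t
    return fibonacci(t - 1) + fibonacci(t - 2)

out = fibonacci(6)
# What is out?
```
Call trace (a repeated sub-call is expanded the first time; later identical calls just restate its return value):
fibonacci(t=6)
  fibonacci(t=5)
    fibonacci(t=4)
      fibonacci(t=3)
        fibonacci(t=2)
          fibonacci(t=1)
          -> return 1
          fibonacci(t=0)
          -> return 0
        -> return 1
        fibonacci(t=1)
        -> return 1
      -> return 2
      fibonacci(t=2) -> return 1  (same call as traced above)
    -> return 3
    fibonacci(t=3) -> return 2  (same call as traced above)
  -> return 5
  fibonacci(t=4) -> return 3  (same call as traced above)
-> return 8

Final answer: 8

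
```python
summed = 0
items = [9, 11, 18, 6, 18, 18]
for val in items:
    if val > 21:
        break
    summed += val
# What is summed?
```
Trace:
  summed=0
  summed=9, val=9
  summed=20, val=11
  summed=38, val=18
  summed=44, val=6
  summed=62, val=18
  summed=80, val=18

Final answer: 80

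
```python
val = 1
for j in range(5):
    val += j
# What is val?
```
Trace:
  val=1
  val=1, j=0
  val=2, j=1
  val=4, j=2
  val=7, j=3
  val=11, j=4

Final answer: 11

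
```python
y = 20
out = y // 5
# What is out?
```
Trace:
  y=20
  y=20, out=4

Final answer: 4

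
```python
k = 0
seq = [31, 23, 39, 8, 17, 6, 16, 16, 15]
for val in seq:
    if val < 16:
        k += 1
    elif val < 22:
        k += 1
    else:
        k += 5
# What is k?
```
Trace:
  k=0
  k=5, val=31
  k=10, val=23
  k=15, val=39
  k=16, val=8
  k=17, val=17
  k=18, val=6
  k=19, val=16
  k=20, val=16
  k=21, val=15

Final answer: 21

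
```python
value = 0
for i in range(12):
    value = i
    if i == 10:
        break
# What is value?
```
Trace:
  value=0
  value=0, i=0
  value=1, i=1
  value=2, i=2
  value=3, i=3
  value=4, i=4
  value=5, i=5
  value=6, i=6
  value=7, i=7
  value=8, i=8
  value=9, i=9
  value=10, i=10

Final answer: 10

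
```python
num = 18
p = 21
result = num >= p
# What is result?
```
Trace:
  num=18
  num=18, p=21
  num=18, p=21, result=False

Final answer: False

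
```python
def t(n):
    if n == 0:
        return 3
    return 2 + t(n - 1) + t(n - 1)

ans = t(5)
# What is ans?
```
Call trace (a repeated sub-call is expanded the first time; later identical calls just restate its return value):
t(n=5)
  t(n=4)
    t(n=3)
      t(n=2)
        t(n=1)
          t(n=0)
          -> return 3
          t(n=0)
          -> return 3
        -> return 8
        t(n=1) -> return 8  (same call as traced above)
      -> return 18
      t(n=2) -> return 18  (same call as traced above)
    -> return 38
    t(n=3) -> return 38  (same call as traced above)
  -> return 78
  t(n=4) -> return 78  (same call as traced above)
-> return 158

Final answer: 158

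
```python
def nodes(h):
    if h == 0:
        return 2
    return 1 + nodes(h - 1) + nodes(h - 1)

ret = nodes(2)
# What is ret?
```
Call trace (a repeated sub-call is expanded the first time; later identical calls just restate its return value):
nodes(h=2)
  nodes(h=1)
    nodes(h=0)
    -> return 2
    nodes(h=0)
    -> return 2
  -> return 5
  nodes(h=1) -> return 5  (same call as traced above)
-> return 11

Final answer: 11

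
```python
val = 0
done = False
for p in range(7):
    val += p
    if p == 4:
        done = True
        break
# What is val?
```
Trace:
  val=0
  val=0, done=False
  val=0, done=False, p=0
  val=1, done=False, p=1
  val=3, done=False, p=2
  val=6, done=False, p=3
  val=10, done=True, p=4

Final answer: 10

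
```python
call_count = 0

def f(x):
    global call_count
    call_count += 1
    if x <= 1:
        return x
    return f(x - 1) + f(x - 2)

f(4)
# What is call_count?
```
Call trace (a repeated sub-call is expanded the first time; later identical calls just restate its return value):
f(x=4)
  f(x=3)
    f(x=2)
      f(x=1)
      -> return 1
      f(x=0)
      -> return 0
    -> return 1
    f(x=1)
    -> return 1
  -> return 2
  f(x=2) -> return 1  (same call as traced above)
-> return 3

call_count is incremented once per call, so count the calls in each subtree. Let C(x) = number of calls made by f(x).
C(0) = C(1) = 1 (base case, no recursion); C(x) = 1 + C(x - 1) + C(x - 2) otherwise.
C(2) = 1 + C(1) + C(0) = 1 + 1 + 1 = 3
C(3) = 1 + C(2) + C(1) = 1 + 3 + 1 = 5
C(4) = 1 + C(3) + C(2) = 1 + 5 + 3 = 9
call_count = C(4) = 9

Final answer: 9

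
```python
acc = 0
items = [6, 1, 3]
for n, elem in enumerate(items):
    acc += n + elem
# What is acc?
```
Trace:
  acc=0
  acc=6, n=0, elem=6
  acc=8, n=1, elem=1
  acc=13, n=2, elem=3

Final answer: 13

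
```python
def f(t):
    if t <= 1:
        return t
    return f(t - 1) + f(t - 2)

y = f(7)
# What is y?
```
Call trace (a repeated sub-call is expanded the first time; later identical calls just restate its return value):
f(t=7)
  f(t=6)
    f(t=5)
      f(t=4)
        f(t=3)
          f(t=2)
            f(t=1)
            -> return 1
            f(t=0)
            -> return 0
          -> return 1
          f(t=1)
          -> return 1
        -> return 2
        f(t=2) -> return 1  (same call as traced above)
      -> return 3
      f(t=3) -> return 2  (same call as traced above)
    -> return 5
    f(t=4) -> return 3  (same call as traced above)
  -> return 8
  f(t=5) -> return 5  (same call as traced above)
-> return 13

Final answer: 13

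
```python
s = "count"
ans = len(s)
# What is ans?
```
Trace:
  s='count'
  s='count', ans=5

Final answer: 5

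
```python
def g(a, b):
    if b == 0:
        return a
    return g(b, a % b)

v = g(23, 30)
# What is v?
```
Call trace:
g(a=23, b=30)
  g(a=30, b=23)
    g(a=23, b=7)
      g(a=7, b=2)
        g(a=2, b=1)
          g(a=1, b=0)
          -> return 1
        -> return 1
      -> return 1
    -> return 1
  -> return 1
-> return 1

Final answer: 1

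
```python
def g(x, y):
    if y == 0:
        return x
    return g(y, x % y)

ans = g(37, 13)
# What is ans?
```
Call trace:
g(x=37, y=13)
  g(x=13, y=11)
    g(x=11, y=2)
      g(x=2, y=1)
        g(x=1, y=0)
        -> return 1
      -> return 1
    -> return 1
  -> return 1
-> return 1

Final answer: 1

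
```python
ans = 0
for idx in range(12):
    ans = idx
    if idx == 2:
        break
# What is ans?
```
Trace:
  ans=0
  ans=0, idx=0
  ans=1, idx=1
  ans=2, idx=2

Final answer: 2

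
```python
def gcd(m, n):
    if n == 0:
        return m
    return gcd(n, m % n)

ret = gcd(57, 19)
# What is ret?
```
Call trace:
gcd(m=57, n=19)
  gcd(m=19, n=0)
  -> return 19
-> return 19

Final answer: 19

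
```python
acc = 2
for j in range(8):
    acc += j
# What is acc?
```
Trace:
  acc=2
  acc=2, j=0
  acc=3, j=1
  acc=5, j=2
  acc=8, j=3
  acc=12, j=4
  acc=17, j=5
  acc=23, j=6
  acc=30, j=7

Final answer: 30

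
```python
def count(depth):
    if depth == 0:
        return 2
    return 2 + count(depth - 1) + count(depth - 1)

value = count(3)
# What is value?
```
Call trace (a repeated sub-call is expanded the first time; later identical calls just restate its return value):
count(depth=3)
  count(depth=2)
    count(depth=1)
      count(depth=0)
      -> return 2
      count(depth=0)
      -> return 2
    -> return 6
    count(depth=1) -> return 6  (same call as traced above)
  -> return 14
  count(depth=2) -> return 14  (same call as traced above)
-> return 30

Final answer: 30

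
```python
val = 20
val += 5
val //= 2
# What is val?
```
Trace:
  val=20
  val=25
  val=12

Final answer: 12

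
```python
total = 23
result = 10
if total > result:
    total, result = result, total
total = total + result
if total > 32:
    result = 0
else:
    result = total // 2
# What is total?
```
Trace:
  total=23
  total=23, result=10
  total=10, result=23
  total=33, result=23
  total=33, result=0

Final answer: 33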